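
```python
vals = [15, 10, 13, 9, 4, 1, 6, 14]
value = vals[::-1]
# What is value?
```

vals has length 8. The slice vals[::-1] selects indices [7, 6, 5, 4, 3, 2, 1, 0] (7->14, 6->6, 5->1, 4->4, 3->9, 2->13, 1->10, 0->15), giving [14, 6, 1, 4, 9, 13, 10, 15].

[14, 6, 1, 4, 9, 13, 10, 15]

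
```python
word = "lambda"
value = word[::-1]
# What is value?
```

word has length 6. The slice word[::-1] selects indices [5, 4, 3, 2, 1, 0] (5->'a', 4->'d', 3->'b', 2->'m', 1->'a', 0->'l'), giving 'adbmal'.

'adbmal'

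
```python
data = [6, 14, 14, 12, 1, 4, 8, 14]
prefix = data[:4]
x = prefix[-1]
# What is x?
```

data has length 8. The slice data[:4] selects indices [0, 1, 2, 3] (0->6, 1->14, 2->14, 3->12), giving [6, 14, 14, 12]. So prefix = [6, 14, 14, 12]. Then prefix[-1] = 12.

12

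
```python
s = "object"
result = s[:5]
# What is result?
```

s has length 6. The slice s[:5] selects indices [0, 1, 2, 3, 4] (0->'o', 1->'b', 2->'j', 3->'e', 4->'c'), giving 'objec'.

'objec'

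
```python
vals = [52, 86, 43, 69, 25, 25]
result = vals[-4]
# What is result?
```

vals has length 6. Negative index -4 maps to positive index 6 + (-4) = 2. vals[2] = 43.

43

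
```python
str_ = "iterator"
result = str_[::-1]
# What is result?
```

str_ has length 8. The slice str_[::-1] selects indices [7, 6, 5, 4, 3, 2, 1, 0] (7->'r', 6->'o', 5->'t', 4->'a', 3->'r', 2->'e', 1->'t', 0->'i'), giving 'rotareti'.

'rotareti'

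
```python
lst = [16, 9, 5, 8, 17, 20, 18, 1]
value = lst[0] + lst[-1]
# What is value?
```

lst has length 8. lst[0] = 16.
lst has length 8. Negative index -1 maps to positive index 8 + (-1) = 7. lst[7] = 1.
Sum: 16 + 1 = 17.

17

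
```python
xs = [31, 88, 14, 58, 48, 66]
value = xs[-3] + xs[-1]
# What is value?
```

xs has length 6. Negative index -3 maps to positive index 6 + (-3) = 3. xs[3] = 58.
xs has length 6. Negative index -1 maps to positive index 6 + (-1) = 5. xs[5] = 66.
Sum: 58 + 66 = 124.

124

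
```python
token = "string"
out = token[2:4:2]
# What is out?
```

token has length 6. The slice token[2:4:2] selects indices [2] (2->'r'), giving 'r'.

'r'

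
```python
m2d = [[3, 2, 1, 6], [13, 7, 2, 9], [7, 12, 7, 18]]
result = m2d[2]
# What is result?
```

m2d has 3 rows. Row 2 is [7, 12, 7, 18].

[7, 12, 7, 18]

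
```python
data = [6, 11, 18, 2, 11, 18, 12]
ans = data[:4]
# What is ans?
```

data has length 7. The slice data[:4] selects indices [0, 1, 2, 3] (0->6, 1->11, 2->18, 3->2), giving [6, 11, 18, 2].

[6, 11, 18, 2]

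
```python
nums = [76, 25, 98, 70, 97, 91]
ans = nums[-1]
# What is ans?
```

nums has length 6. Negative index -1 maps to positive index 6 + (-1) = 5. nums[5] = 91.

91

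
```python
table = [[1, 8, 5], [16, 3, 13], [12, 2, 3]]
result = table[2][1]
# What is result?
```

table[2] = [12, 2, 3]. Taking column 1 of that row yields 2.

2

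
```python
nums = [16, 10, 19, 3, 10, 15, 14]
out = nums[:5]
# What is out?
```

nums has length 7. The slice nums[:5] selects indices [0, 1, 2, 3, 4] (0->16, 1->10, 2->19, 3->3, 4->10), giving [16, 10, 19, 3, 10].

[16, 10, 19, 3, 10]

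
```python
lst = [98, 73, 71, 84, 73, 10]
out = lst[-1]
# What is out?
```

lst has length 6. Negative index -1 maps to positive index 6 + (-1) = 5. lst[5] = 10.

10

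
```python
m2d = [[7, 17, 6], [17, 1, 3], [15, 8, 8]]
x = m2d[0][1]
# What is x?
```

m2d[0] = [7, 17, 6]. Taking column 1 of that row yields 17.

17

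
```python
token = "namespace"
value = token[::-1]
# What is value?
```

token has length 9. The slice token[::-1] selects indices [8, 7, 6, 5, 4, 3, 2, 1, 0] (8->'e', 7->'c', 6->'a', 5->'p', 4->'s', 3->'e', 2->'m', 1->'a', 0->'n'), giving 'ecapseman'.

'ecapseman'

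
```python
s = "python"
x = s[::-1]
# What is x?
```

s has length 6. The slice s[::-1] selects indices [5, 4, 3, 2, 1, 0] (5->'n', 4->'o', 3->'h', 2->'t', 1->'y', 0->'p'), giving 'nohtyp'.

'nohtyp'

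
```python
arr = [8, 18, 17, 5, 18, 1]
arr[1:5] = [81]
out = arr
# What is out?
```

arr starts as [8, 18, 17, 5, 18, 1] (length 6). The slice arr[1:5] covers indices [1, 2, 3, 4] with values [18, 17, 5, 18]. Replacing that slice with [81] (different length) produces [8, 81, 1].

[8, 81, 1]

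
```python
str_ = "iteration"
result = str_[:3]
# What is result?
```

str_ has length 9. The slice str_[:3] selects indices [0, 1, 2] (0->'i', 1->'t', 2->'e'), giving 'ite'.

'ite'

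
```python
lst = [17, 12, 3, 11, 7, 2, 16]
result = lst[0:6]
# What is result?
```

lst has length 7. The slice lst[0:6] selects indices [0, 1, 2, 3, 4, 5] (0->17, 1->12, 2->3, 3->11, 4->7, 5->2), giving [17, 12, 3, 11, 7, 2].

[17, 12, 3, 11, 7, 2]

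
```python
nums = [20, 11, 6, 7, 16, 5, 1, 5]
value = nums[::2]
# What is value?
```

nums has length 8. The slice nums[::2] selects indices [0, 2, 4, 6] (0->20, 2->6, 4->16, 6->1), giving [20, 6, 16, 1].

[20, 6, 16, 1]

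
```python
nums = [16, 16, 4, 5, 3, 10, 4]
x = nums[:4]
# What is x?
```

nums has length 7. The slice nums[:4] selects indices [0, 1, 2, 3] (0->16, 1->16, 2->4, 3->5), giving [16, 16, 4, 5].

[16, 16, 4, 5]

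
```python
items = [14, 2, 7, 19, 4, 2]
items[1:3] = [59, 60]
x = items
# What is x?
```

items starts as [14, 2, 7, 19, 4, 2] (length 6). The slice items[1:3] covers indices [1, 2] with values [2, 7]. Replacing that slice with [59, 60] (same length) produces [14, 59, 60, 19, 4, 2].

[14, 59, 60, 19, 4, 2]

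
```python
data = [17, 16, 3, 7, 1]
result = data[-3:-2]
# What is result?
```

data has length 5. The slice data[-3:-2] selects indices [2] (2->3), giving [3].

[3]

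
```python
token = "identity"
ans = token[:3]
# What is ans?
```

token has length 8. The slice token[:3] selects indices [0, 1, 2] (0->'i', 1->'d', 2->'e'), giving 'ide'.

'ide'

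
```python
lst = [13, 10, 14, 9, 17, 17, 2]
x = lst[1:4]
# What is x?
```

lst has length 7. The slice lst[1:4] selects indices [1, 2, 3] (1->10, 2->14, 3->9), giving [10, 14, 9].

[10, 14, 9]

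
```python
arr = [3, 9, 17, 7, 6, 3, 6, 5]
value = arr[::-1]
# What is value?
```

arr has length 8. The slice arr[::-1] selects indices [7, 6, 5, 4, 3, 2, 1, 0] (7->5, 6->6, 5->3, 4->6, 3->7, 2->17, 1->9, 0->3), giving [5, 6, 3, 6, 7, 17, 9, 3].

[5, 6, 3, 6, 7, 17, 9, 3]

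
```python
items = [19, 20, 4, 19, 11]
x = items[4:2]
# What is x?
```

items has length 5. The slice items[4:2] resolves to an empty index range, so the result is [].

[]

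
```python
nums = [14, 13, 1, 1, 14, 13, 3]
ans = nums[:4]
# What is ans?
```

nums has length 7. The slice nums[:4] selects indices [0, 1, 2, 3] (0->14, 1->13, 2->1, 3->1), giving [14, 13, 1, 1].

[14, 13, 1, 1]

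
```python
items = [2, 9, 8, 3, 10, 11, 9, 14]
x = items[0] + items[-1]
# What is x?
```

items has length 8. items[0] = 2.
items has length 8. Negative index -1 maps to positive index 8 + (-1) = 7. items[7] = 14.
Sum: 2 + 14 = 16.

16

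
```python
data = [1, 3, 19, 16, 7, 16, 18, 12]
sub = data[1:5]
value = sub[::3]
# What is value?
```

data has length 8. The slice data[1:5] selects indices [1, 2, 3, 4] (1->3, 2->19, 3->16, 4->7), giving [3, 19, 16, 7]. So sub = [3, 19, 16, 7]. sub has length 4. The slice sub[::3] selects indices [0, 3] (0->3, 3->7), giving [3, 7].

[3, 7]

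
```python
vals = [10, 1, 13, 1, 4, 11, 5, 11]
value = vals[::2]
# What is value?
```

vals has length 8. The slice vals[::2] selects indices [0, 2, 4, 6] (0->10, 2->13, 4->4, 6->5), giving [10, 13, 4, 5].

[10, 13, 4, 5]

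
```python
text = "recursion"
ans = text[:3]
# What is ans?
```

text has length 9. The slice text[:3] selects indices [0, 1, 2] (0->'r', 1->'e', 2->'c'), giving 'rec'.

'rec'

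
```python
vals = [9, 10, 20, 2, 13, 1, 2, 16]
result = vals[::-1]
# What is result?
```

vals has length 8. The slice vals[::-1] selects indices [7, 6, 5, 4, 3, 2, 1, 0] (7->16, 6->2, 5->1, 4->13, 3->2, 2->20, 1->10, 0->9), giving [16, 2, 1, 13, 2, 20, 10, 9].

[16, 2, 1, 13, 2, 20, 10, 9]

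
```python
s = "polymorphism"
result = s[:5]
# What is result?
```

s has length 12. The slice s[:5] selects indices [0, 1, 2, 3, 4] (0->'p', 1->'o', 2->'l', 3->'y', 4->'m'), giving 'polym'.

'polym'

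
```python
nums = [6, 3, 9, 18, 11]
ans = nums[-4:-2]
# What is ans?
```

nums has length 5. The slice nums[-4:-2] selects indices [1, 2] (1->3, 2->9), giving [3, 9].

[3, 9]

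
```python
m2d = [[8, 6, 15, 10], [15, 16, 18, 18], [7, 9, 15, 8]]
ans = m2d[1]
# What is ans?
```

m2d has 3 rows. Row 1 is [15, 16, 18, 18].

[15, 16, 18, 18]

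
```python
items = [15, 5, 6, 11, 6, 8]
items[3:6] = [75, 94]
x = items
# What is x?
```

items starts as [15, 5, 6, 11, 6, 8] (length 6). The slice items[3:6] covers indices [3, 4, 5] with values [11, 6, 8]. Replacing that slice with [75, 94] (different length) produces [15, 5, 6, 75, 94].

[15, 5, 6, 75, 94]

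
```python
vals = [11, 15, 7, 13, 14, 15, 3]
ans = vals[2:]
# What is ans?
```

vals has length 7. The slice vals[2:] selects indices [2, 3, 4, 5, 6] (2->7, 3->13, 4->14, 5->15, 6->3), giving [7, 13, 14, 15, 3].

[7, 13, 14, 15, 3]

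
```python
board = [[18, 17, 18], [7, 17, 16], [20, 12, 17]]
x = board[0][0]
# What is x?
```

board[0] = [18, 17, 18]. Taking column 0 of that row yields 18.

18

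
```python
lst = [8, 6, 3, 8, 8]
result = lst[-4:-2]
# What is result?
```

lst has length 5. The slice lst[-4:-2] selects indices [1, 2] (1->6, 2->3), giving [6, 3].

[6, 3]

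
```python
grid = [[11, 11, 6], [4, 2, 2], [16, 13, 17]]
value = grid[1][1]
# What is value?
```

grid[1] = [4, 2, 2]. Taking column 1 of that row yields 2.

2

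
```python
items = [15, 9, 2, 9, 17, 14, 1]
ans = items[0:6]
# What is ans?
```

items has length 7. The slice items[0:6] selects indices [0, 1, 2, 3, 4, 5] (0->15, 1->9, 2->2, 3->9, 4->17, 5->14), giving [15, 9, 2, 9, 17, 14].

[15, 9, 2, 9, 17, 14]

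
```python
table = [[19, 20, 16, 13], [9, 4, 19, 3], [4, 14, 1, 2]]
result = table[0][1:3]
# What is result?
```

table[0] = [19, 20, 16, 13]. table[0] has length 4. The slice table[0][1:3] selects indices [1, 2] (1->20, 2->16), giving [20, 16].

[20, 16]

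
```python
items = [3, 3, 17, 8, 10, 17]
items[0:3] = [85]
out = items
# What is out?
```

items starts as [3, 3, 17, 8, 10, 17] (length 6). The slice items[0:3] covers indices [0, 1, 2] with values [3, 3, 17]. Replacing that slice with [85] (different length) produces [85, 8, 10, 17].

[85, 8, 10, 17]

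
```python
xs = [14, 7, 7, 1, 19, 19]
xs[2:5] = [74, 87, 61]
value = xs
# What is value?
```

xs starts as [14, 7, 7, 1, 19, 19] (length 6). The slice xs[2:5] covers indices [2, 3, 4] with values [7, 1, 19]. Replacing that slice with [74, 87, 61] (same length) produces [14, 7, 74, 87, 61, 19].

[14, 7, 74, 87, 61, 19]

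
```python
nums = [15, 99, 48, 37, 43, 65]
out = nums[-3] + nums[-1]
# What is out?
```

nums has length 6. Negative index -3 maps to positive index 6 + (-3) = 3. nums[3] = 37.
nums has length 6. Negative index -1 maps to positive index 6 + (-1) = 5. nums[5] = 65.
Sum: 37 + 65 = 102.

102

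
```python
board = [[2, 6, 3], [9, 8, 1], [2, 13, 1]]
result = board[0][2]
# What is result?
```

board[0] = [2, 6, 3]. Taking column 2 of that row yields 3.

3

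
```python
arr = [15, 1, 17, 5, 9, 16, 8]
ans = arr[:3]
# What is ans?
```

arr has length 7. The slice arr[:3] selects indices [0, 1, 2] (0->15, 1->1, 2->17), giving [15, 1, 17].

[15, 1, 17]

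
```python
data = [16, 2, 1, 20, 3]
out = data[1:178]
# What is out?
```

data has length 5. The slice data[1:178] selects indices [1, 2, 3, 4] (1->2, 2->1, 3->20, 4->3), giving [2, 1, 20, 3].

[2, 1, 20, 3]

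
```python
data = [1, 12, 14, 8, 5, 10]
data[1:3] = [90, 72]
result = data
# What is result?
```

data starts as [1, 12, 14, 8, 5, 10] (length 6). The slice data[1:3] covers indices [1, 2] with values [12, 14]. Replacing that slice with [90, 72] (same length) produces [1, 90, 72, 8, 5, 10].

[1, 90, 72, 8, 5, 10]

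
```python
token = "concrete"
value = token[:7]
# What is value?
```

token has length 8. The slice token[:7] selects indices [0, 1, 2, 3, 4, 5, 6] (0->'c', 1->'o', 2->'n', 3->'c', 4->'r', 5->'e', 6->'t'), giving 'concret'.

'concret'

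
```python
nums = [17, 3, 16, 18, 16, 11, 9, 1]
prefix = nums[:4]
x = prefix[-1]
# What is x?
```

nums has length 8. The slice nums[:4] selects indices [0, 1, 2, 3] (0->17, 1->3, 2->16, 3->18), giving [17, 3, 16, 18]. So prefix = [17, 3, 16, 18]. Then prefix[-1] = 18.

18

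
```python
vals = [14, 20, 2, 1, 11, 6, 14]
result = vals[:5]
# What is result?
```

vals has length 7. The slice vals[:5] selects indices [0, 1, 2, 3, 4] (0->14, 1->20, 2->2, 3->1, 4->11), giving [14, 20, 2, 1, 11].

[14, 20, 2, 1, 11]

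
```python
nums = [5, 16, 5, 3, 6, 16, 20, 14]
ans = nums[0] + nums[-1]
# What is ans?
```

nums has length 8. nums[0] = 5.
nums has length 8. Negative index -1 maps to positive index 8 + (-1) = 7. nums[7] = 14.
Sum: 5 + 14 = 19.

19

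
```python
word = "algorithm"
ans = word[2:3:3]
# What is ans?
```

word has length 9. The slice word[2:3:3] selects indices [2] (2->'g'), giving 'g'.

'g'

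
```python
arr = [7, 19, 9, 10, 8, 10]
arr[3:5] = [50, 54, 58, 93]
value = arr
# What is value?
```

arr starts as [7, 19, 9, 10, 8, 10] (length 6). The slice arr[3:5] covers indices [3, 4] with values [10, 8]. Replacing that slice with [50, 54, 58, 93] (different length) produces [7, 19, 9, 50, 54, 58, 93, 10].

[7, 19, 9, 50, 54, 58, 93, 10]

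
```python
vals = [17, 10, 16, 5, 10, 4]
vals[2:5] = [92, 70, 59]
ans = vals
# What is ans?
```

vals starts as [17, 10, 16, 5, 10, 4] (length 6). The slice vals[2:5] covers indices [2, 3, 4] with values [16, 5, 10]. Replacing that slice with [92, 70, 59] (same length) produces [17, 10, 92, 70, 59, 4].

[17, 10, 92, 70, 59, 4]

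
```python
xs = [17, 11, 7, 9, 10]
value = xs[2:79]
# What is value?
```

xs has length 5. The slice xs[2:79] selects indices [2, 3, 4] (2->7, 3->9, 4->10), giving [7, 9, 10].

[7, 9, 10]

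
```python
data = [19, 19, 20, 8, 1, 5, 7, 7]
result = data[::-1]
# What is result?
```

data has length 8. The slice data[::-1] selects indices [7, 6, 5, 4, 3, 2, 1, 0] (7->7, 6->7, 5->5, 4->1, 3->8, 2->20, 1->19, 0->19), giving [7, 7, 5, 1, 8, 20, 19, 19].

[7, 7, 5, 1, 8, 20, 19, 19]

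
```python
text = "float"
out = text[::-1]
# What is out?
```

text has length 5. The slice text[::-1] selects indices [4, 3, 2, 1, 0] (4->'t', 3->'a', 2->'o', 1->'l', 0->'f'), giving 'taolf'.

'taolf'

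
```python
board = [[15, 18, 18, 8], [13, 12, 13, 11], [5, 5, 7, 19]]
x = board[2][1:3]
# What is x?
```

board[2] = [5, 5, 7, 19]. board[2] has length 4. The slice board[2][1:3] selects indices [1, 2] (1->5, 2->7), giving [5, 7].

[5, 7]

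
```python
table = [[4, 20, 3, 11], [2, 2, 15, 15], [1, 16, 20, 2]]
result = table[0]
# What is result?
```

table has 3 rows. Row 0 is [4, 20, 3, 11].

[4, 20, 3, 11]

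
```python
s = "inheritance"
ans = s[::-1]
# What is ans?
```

s has length 11. The slice s[::-1] selects indices [10, 9, 8, 7, 6, 5, 4, 3, 2, 1, 0] (10->'e', 9->'c', 8->'n', 7->'a', 6->'t', 5->'i', 4->'r', 3->'e', 2->'h', 1->'n', 0->'i'), giving 'ecnatirehni'.

'ecnatirehni'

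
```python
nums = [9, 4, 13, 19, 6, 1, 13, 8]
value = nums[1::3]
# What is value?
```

nums has length 8. The slice nums[1::3] selects indices [1, 4, 7] (1->4, 4->6, 7->8), giving [4, 6, 8].

[4, 6, 8]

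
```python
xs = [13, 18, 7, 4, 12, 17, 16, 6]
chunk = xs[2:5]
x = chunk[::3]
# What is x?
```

xs has length 8. The slice xs[2:5] selects indices [2, 3, 4] (2->7, 3->4, 4->12), giving [7, 4, 12]. So chunk = [7, 4, 12]. chunk has length 3. The slice chunk[::3] selects indices [0] (0->7), giving [7].

[7]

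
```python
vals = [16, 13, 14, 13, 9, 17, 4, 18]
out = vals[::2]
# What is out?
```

vals has length 8. The slice vals[::2] selects indices [0, 2, 4, 6] (0->16, 2->14, 4->9, 6->4), giving [16, 14, 9, 4].

[16, 14, 9, 4]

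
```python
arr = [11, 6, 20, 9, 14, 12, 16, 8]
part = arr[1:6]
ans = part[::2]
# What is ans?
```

arr has length 8. The slice arr[1:6] selects indices [1, 2, 3, 4, 5] (1->6, 2->20, 3->9, 4->14, 5->12), giving [6, 20, 9, 14, 12]. So part = [6, 20, 9, 14, 12]. part has length 5. The slice part[::2] selects indices [0, 2, 4] (0->6, 2->9, 4->12), giving [6, 9, 12].

[6, 9, 12]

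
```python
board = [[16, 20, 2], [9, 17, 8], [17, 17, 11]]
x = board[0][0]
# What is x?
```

board[0] = [16, 20, 2]. Taking column 0 of that row yields 16.

16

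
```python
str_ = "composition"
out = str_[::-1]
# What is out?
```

str_ has length 11. The slice str_[::-1] selects indices [10, 9, 8, 7, 6, 5, 4, 3, 2, 1, 0] (10->'n', 9->'o', 8->'i', 7->'t', 6->'i', 5->'s', 4->'o', 3->'p', 2->'m', 1->'o', 0->'c'), giving 'noitisopmoc'.

'noitisopmoc'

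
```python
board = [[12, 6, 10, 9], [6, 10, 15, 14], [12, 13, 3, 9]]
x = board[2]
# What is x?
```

board has 3 rows. Row 2 is [12, 13, 3, 9].

[12, 13, 3, 9]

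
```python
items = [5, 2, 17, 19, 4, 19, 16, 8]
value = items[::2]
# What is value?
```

items has length 8. The slice items[::2] selects indices [0, 2, 4, 6] (0->5, 2->17, 4->4, 6->16), giving [5, 17, 4, 16].

[5, 17, 4, 16]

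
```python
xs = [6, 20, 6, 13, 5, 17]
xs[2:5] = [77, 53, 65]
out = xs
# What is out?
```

xs starts as [6, 20, 6, 13, 5, 17] (length 6). The slice xs[2:5] covers indices [2, 3, 4] with values [6, 13, 5]. Replacing that slice with [77, 53, 65] (same length) produces [6, 20, 77, 53, 65, 17].

[6, 20, 77, 53, 65, 17]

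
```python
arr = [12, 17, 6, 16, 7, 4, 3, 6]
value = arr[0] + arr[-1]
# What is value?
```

arr has length 8. arr[0] = 12.
arr has length 8. Negative index -1 maps to positive index 8 + (-1) = 7. arr[7] = 6.
Sum: 12 + 6 = 18.

18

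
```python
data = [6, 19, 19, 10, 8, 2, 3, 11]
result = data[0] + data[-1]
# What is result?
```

data has length 8. data[0] = 6.
data has length 8. Negative index -1 maps to positive index 8 + (-1) = 7. data[7] = 11.
Sum: 6 + 11 = 17.

17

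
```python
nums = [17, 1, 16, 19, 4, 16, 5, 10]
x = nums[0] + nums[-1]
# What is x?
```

nums has length 8. nums[0] = 17.
nums has length 8. Negative index -1 maps to positive index 8 + (-1) = 7. nums[7] = 10.
Sum: 17 + 10 = 27.

27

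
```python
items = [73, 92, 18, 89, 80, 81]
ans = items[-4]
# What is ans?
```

items has length 6. Negative index -4 maps to positive index 6 + (-4) = 2. items[2] = 18.

18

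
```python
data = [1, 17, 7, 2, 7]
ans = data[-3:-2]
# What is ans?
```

data has length 5. The slice data[-3:-2] selects indices [2] (2->7), giving [7].

[7]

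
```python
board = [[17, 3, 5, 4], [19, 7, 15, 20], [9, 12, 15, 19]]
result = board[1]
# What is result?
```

board has 3 rows. Row 1 is [19, 7, 15, 20].

[19, 7, 15, 20]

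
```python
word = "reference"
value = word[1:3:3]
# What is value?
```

word has length 9. The slice word[1:3:3] selects indices [1] (1->'e'), giving 'e'.

'e'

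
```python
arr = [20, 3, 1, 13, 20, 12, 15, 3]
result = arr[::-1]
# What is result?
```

arr has length 8. The slice arr[::-1] selects indices [7, 6, 5, 4, 3, 2, 1, 0] (7->3, 6->15, 5->12, 4->20, 3->13, 2->1, 1->3, 0->20), giving [3, 15, 12, 20, 13, 1, 3, 20].

[3, 15, 12, 20, 13, 1, 3, 20]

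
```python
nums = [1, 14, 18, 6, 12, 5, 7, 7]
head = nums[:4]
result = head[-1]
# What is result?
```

nums has length 8. The slice nums[:4] selects indices [0, 1, 2, 3] (0->1, 1->14, 2->18, 3->6), giving [1, 14, 18, 6]. So head = [1, 14, 18, 6]. Then head[-1] = 6.

6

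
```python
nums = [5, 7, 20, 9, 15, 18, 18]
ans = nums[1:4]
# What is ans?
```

nums has length 7. The slice nums[1:4] selects indices [1, 2, 3] (1->7, 2->20, 3->9), giving [7, 20, 9].

[7, 20, 9]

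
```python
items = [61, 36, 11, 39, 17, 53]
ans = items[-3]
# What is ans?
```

items has length 6. Negative index -3 maps to positive index 6 + (-3) = 3. items[3] = 39.

39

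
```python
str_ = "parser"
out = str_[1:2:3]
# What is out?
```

str_ has length 6. The slice str_[1:2:3] selects indices [1] (1->'a'), giving 'a'.

'a'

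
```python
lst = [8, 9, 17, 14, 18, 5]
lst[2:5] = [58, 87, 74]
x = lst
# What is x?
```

lst starts as [8, 9, 17, 14, 18, 5] (length 6). The slice lst[2:5] covers indices [2, 3, 4] with values [17, 14, 18]. Replacing that slice with [58, 87, 74] (same length) produces [8, 9, 58, 87, 74, 5].

[8, 9, 58, 87, 74, 5]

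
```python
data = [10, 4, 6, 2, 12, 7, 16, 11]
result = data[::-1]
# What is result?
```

data has length 8. The slice data[::-1] selects indices [7, 6, 5, 4, 3, 2, 1, 0] (7->11, 6->16, 5->7, 4->12, 3->2, 2->6, 1->4, 0->10), giving [11, 16, 7, 12, 2, 6, 4, 10].

[11, 16, 7, 12, 2, 6, 4, 10]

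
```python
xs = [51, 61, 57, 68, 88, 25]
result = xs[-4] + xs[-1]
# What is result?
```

xs has length 6. Negative index -4 maps to positive index 6 + (-4) = 2. xs[2] = 57.
xs has length 6. Negative index -1 maps to positive index 6 + (-1) = 5. xs[5] = 25.
Sum: 57 + 25 = 82.

82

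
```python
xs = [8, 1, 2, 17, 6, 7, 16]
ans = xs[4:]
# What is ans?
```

xs has length 7. The slice xs[4:] selects indices [4, 5, 6] (4->6, 5->7, 6->16), giving [6, 7, 16].

[6, 7, 16]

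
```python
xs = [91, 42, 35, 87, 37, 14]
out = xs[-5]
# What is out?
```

xs has length 6. Negative index -5 maps to positive index 6 + (-5) = 1. xs[1] = 42.

42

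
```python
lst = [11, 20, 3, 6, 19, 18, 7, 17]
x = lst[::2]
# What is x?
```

lst has length 8. The slice lst[::2] selects indices [0, 2, 4, 6] (0->11, 2->3, 4->19, 6->7), giving [11, 3, 19, 7].

[11, 3, 19, 7]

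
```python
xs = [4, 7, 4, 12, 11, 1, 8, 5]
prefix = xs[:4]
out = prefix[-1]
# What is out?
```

xs has length 8. The slice xs[:4] selects indices [0, 1, 2, 3] (0->4, 1->7, 2->4, 3->12), giving [4, 7, 4, 12]. So prefix = [4, 7, 4, 12]. Then prefix[-1] = 12.

12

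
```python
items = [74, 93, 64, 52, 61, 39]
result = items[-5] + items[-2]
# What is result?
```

items has length 6. Negative index -5 maps to positive index 6 + (-5) = 1. items[1] = 93.
items has length 6. Negative index -2 maps to positive index 6 + (-2) = 4. items[4] = 61.
Sum: 93 + 61 = 154.

154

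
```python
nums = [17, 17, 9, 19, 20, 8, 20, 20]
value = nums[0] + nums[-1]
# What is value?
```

nums has length 8. nums[0] = 17.
nums has length 8. Negative index -1 maps to positive index 8 + (-1) = 7. nums[7] = 20.
Sum: 17 + 20 = 37.

37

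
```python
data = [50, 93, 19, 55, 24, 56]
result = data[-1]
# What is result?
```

data has length 6. Negative index -1 maps to positive index 6 + (-1) = 5. data[5] = 56.

56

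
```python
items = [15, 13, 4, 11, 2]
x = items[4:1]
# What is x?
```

items has length 5. The slice items[4:1] resolves to an empty index range, so the result is [].

[]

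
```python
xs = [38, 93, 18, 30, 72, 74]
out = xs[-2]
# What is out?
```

xs has length 6. Negative index -2 maps to positive index 6 + (-2) = 4. xs[4] = 72.

72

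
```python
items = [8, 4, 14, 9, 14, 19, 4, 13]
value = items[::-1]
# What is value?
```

items has length 8. The slice items[::-1] selects indices [7, 6, 5, 4, 3, 2, 1, 0] (7->13, 6->4, 5->19, 4->14, 3->9, 2->14, 1->4, 0->8), giving [13, 4, 19, 14, 9, 14, 4, 8].

[13, 4, 19, 14, 9, 14, 4, 8]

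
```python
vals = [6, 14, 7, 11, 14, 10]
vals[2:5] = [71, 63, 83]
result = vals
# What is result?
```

vals starts as [6, 14, 7, 11, 14, 10] (length 6). The slice vals[2:5] covers indices [2, 3, 4] with values [7, 11, 14]. Replacing that slice with [71, 63, 83] (same length) produces [6, 14, 71, 63, 83, 10].

[6, 14, 71, 63, 83, 10]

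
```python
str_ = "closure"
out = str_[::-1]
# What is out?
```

str_ has length 7. The slice str_[::-1] selects indices [6, 5, 4, 3, 2, 1, 0] (6->'e', 5->'r', 4->'u', 3->'s', 2->'o', 1->'l', 0->'c'), giving 'erusolc'.

'erusolc'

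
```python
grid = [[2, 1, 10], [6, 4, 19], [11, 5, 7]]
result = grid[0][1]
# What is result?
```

grid[0] = [2, 1, 10]. Taking column 1 of that row yields 1.

1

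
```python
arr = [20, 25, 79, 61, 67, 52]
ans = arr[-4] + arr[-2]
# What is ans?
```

arr has length 6. Negative index -4 maps to positive index 6 + (-4) = 2. arr[2] = 79.
arr has length 6. Negative index -2 maps to positive index 6 + (-2) = 4. arr[4] = 67.
Sum: 79 + 67 = 146.

146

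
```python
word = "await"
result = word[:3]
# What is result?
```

word has length 5. The slice word[:3] selects indices [0, 1, 2] (0->'a', 1->'w', 2->'a'), giving 'awa'.

'awa'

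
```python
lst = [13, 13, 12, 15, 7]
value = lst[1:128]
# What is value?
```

lst has length 5. The slice lst[1:128] selects indices [1, 2, 3, 4] (1->13, 2->12, 3->15, 4->7), giving [13, 12, 15, 7].

[13, 12, 15, 7]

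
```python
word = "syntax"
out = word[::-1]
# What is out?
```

word has length 6. The slice word[::-1] selects indices [5, 4, 3, 2, 1, 0] (5->'x', 4->'a', 3->'t', 2->'n', 1->'y', 0->'s'), giving 'xatnys'.

'xatnys'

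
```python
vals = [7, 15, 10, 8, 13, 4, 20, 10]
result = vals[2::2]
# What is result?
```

vals has length 8. The slice vals[2::2] selects indices [2, 4, 6] (2->10, 4->13, 6->20), giving [10, 13, 20].

[10, 13, 20]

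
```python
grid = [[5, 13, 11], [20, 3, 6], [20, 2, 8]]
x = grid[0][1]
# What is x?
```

grid[0] = [5, 13, 11]. Taking column 1 of that row yields 13.

13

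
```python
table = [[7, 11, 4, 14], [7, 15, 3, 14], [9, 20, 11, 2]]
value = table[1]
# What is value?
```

table has 3 rows. Row 1 is [7, 15, 3, 14].

[7, 15, 3, 14]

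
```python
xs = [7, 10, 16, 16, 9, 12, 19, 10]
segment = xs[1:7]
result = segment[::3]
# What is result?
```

xs has length 8. The slice xs[1:7] selects indices [1, 2, 3, 4, 5, 6] (1->10, 2->16, 3->16, 4->9, 5->12, 6->19), giving [10, 16, 16, 9, 12, 19]. So segment = [10, 16, 16, 9, 12, 19]. segment has length 6. The slice segment[::3] selects indices [0, 3] (0->10, 3->9), giving [10, 9].

[10, 9]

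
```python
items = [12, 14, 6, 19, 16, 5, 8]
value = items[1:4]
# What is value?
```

items has length 7. The slice items[1:4] selects indices [1, 2, 3] (1->14, 2->6, 3->19), giving [14, 6, 19].

[14, 6, 19]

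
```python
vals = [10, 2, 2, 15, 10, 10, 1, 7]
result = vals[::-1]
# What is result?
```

vals has length 8. The slice vals[::-1] selects indices [7, 6, 5, 4, 3, 2, 1, 0] (7->7, 6->1, 5->10, 4->10, 3->15, 2->2, 1->2, 0->10), giving [7, 1, 10, 10, 15, 2, 2, 10].

[7, 1, 10, 10, 15, 2, 2, 10]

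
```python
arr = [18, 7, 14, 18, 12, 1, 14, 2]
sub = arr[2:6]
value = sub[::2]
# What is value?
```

arr has length 8. The slice arr[2:6] selects indices [2, 3, 4, 5] (2->14, 3->18, 4->12, 5->1), giving [14, 18, 12, 1]. So sub = [14, 18, 12, 1]. sub has length 4. The slice sub[::2] selects indices [0, 2] (0->14, 2->12), giving [14, 12].

[14, 12]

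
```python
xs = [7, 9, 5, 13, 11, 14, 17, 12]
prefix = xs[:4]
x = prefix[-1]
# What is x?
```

xs has length 8. The slice xs[:4] selects indices [0, 1, 2, 3] (0->7, 1->9, 2->5, 3->13), giving [7, 9, 5, 13]. So prefix = [7, 9, 5, 13]. Then prefix[-1] = 13.

13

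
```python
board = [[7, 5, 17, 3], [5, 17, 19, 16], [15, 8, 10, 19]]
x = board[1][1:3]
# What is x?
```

board[1] = [5, 17, 19, 16]. board[1] has length 4. The slice board[1][1:3] selects indices [1, 2] (1->17, 2->19), giving [17, 19].

[17, 19]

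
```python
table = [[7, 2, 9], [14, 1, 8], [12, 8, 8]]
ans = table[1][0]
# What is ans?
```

table[1] = [14, 1, 8]. Taking column 0 of that row yields 14.

14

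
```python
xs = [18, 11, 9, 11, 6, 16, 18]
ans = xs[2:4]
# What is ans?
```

xs has length 7. The slice xs[2:4] selects indices [2, 3] (2->9, 3->11), giving [9, 11].

[9, 11]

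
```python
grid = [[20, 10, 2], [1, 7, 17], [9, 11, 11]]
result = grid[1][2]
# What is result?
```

grid[1] = [1, 7, 17]. Taking column 2 of that row yields 17.

17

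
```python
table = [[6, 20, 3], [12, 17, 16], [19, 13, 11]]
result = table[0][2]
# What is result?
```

table[0] = [6, 20, 3]. Taking column 2 of that row yields 3.

3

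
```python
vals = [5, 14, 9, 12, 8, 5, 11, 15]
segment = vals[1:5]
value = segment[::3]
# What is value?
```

vals has length 8. The slice vals[1:5] selects indices [1, 2, 3, 4] (1->14, 2->9, 3->12, 4->8), giving [14, 9, 12, 8]. So segment = [14, 9, 12, 8]. segment has length 4. The slice segment[::3] selects indices [0, 3] (0->14, 3->8), giving [14, 8].

[14, 8]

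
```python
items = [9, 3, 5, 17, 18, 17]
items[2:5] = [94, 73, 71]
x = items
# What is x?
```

items starts as [9, 3, 5, 17, 18, 17] (length 6). The slice items[2:5] covers indices [2, 3, 4] with values [5, 17, 18]. Replacing that slice with [94, 73, 71] (same length) produces [9, 3, 94, 73, 71, 17].

[9, 3, 94, 73, 71, 17]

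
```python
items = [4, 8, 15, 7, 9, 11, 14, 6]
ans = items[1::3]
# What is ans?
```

items has length 8. The slice items[1::3] selects indices [1, 4, 7] (1->8, 4->9, 7->6), giving [8, 9, 6].

[8, 9, 6]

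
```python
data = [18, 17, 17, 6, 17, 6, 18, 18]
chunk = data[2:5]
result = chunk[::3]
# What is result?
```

data has length 8. The slice data[2:5] selects indices [2, 3, 4] (2->17, 3->6, 4->17), giving [17, 6, 17]. So chunk = [17, 6, 17]. chunk has length 3. The slice chunk[::3] selects indices [0] (0->17), giving [17].

[17]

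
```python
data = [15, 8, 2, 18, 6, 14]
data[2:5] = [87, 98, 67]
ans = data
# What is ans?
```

data starts as [15, 8, 2, 18, 6, 14] (length 6). The slice data[2:5] covers indices [2, 3, 4] with values [2, 18, 6]. Replacing that slice with [87, 98, 67] (same length) produces [15, 8, 87, 98, 67, 14].

[15, 8, 87, 98, 67, 14]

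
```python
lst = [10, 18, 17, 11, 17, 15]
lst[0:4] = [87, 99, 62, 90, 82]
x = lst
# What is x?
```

lst starts as [10, 18, 17, 11, 17, 15] (length 6). The slice lst[0:4] covers indices [0, 1, 2, 3] with values [10, 18, 17, 11]. Replacing that slice with [87, 99, 62, 90, 82] (different length) produces [87, 99, 62, 90, 82, 17, 15].

[87, 99, 62, 90, 82, 17, 15]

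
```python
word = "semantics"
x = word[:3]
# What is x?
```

word has length 9. The slice word[:3] selects indices [0, 1, 2] (0->'s', 1->'e', 2->'m'), giving 'sem'.

'sem'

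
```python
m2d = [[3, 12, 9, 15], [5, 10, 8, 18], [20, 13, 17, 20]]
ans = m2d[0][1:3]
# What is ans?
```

m2d[0] = [3, 12, 9, 15]. m2d[0] has length 4. The slice m2d[0][1:3] selects indices [1, 2] (1->12, 2->9), giving [12, 9].

[12, 9]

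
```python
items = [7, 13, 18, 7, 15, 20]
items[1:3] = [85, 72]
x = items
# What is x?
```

items starts as [7, 13, 18, 7, 15, 20] (length 6). The slice items[1:3] covers indices [1, 2] with values [13, 18]. Replacing that slice with [85, 72] (same length) produces [7, 85, 72, 7, 15, 20].

[7, 85, 72, 7, 15, 20]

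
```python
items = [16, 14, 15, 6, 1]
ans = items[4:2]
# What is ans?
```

items has length 5. The slice items[4:2] resolves to an empty index range, so the result is [].

[]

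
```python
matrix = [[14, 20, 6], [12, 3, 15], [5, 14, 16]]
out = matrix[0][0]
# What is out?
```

matrix[0] = [14, 20, 6]. Taking column 0 of that row yields 14.

14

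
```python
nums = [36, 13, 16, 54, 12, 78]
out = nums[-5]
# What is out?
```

nums has length 6. Negative index -5 maps to positive index 6 + (-5) = 1. nums[1] = 13.

13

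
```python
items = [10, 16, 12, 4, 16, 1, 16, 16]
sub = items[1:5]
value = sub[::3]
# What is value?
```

items has length 8. The slice items[1:5] selects indices [1, 2, 3, 4] (1->16, 2->12, 3->4, 4->16), giving [16, 12, 4, 16]. So sub = [16, 12, 4, 16]. sub has length 4. The slice sub[::3] selects indices [0, 3] (0->16, 3->16), giving [16, 16].

[16, 16]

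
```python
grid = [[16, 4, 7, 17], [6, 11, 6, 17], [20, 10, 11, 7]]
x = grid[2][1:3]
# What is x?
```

grid[2] = [20, 10, 11, 7]. grid[2] has length 4. The slice grid[2][1:3] selects indices [1, 2] (1->10, 2->11), giving [10, 11].

[10, 11]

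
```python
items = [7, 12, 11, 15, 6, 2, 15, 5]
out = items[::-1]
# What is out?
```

items has length 8. The slice items[::-1] selects indices [7, 6, 5, 4, 3, 2, 1, 0] (7->5, 6->15, 5->2, 4->6, 3->15, 2->11, 1->12, 0->7), giving [5, 15, 2, 6, 15, 11, 12, 7].

[5, 15, 2, 6, 15, 11, 12, 7]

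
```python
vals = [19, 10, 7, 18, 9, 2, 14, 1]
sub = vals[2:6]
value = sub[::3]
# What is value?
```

vals has length 8. The slice vals[2:6] selects indices [2, 3, 4, 5] (2->7, 3->18, 4->9, 5->2), giving [7, 18, 9, 2]. So sub = [7, 18, 9, 2]. sub has length 4. The slice sub[::3] selects indices [0, 3] (0->7, 3->2), giving [7, 2].

[7, 2]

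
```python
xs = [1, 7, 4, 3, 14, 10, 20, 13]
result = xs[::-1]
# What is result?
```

xs has length 8. The slice xs[::-1] selects indices [7, 6, 5, 4, 3, 2, 1, 0] (7->13, 6->20, 5->10, 4->14, 3->3, 2->4, 1->7, 0->1), giving [13, 20, 10, 14, 3, 4, 7, 1].

[13, 20, 10, 14, 3, 4, 7, 1]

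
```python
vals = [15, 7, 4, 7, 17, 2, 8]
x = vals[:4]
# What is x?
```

vals has length 7. The slice vals[:4] selects indices [0, 1, 2, 3] (0->15, 1->7, 2->4, 3->7), giving [15, 7, 4, 7].

[15, 7, 4, 7]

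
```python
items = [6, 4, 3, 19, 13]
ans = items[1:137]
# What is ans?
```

items has length 5. The slice items[1:137] selects indices [1, 2, 3, 4] (1->4, 2->3, 3->19, 4->13), giving [4, 3, 19, 13].

[4, 3, 19, 13]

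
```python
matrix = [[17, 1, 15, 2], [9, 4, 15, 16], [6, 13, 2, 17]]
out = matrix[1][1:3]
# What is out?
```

matrix[1] = [9, 4, 15, 16]. matrix[1] has length 4. The slice matrix[1][1:3] selects indices [1, 2] (1->4, 2->15), giving [4, 15].

[4, 15]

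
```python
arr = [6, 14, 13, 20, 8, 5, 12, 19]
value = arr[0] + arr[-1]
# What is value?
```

arr has length 8. arr[0] = 6.
arr has length 8. Negative index -1 maps to positive index 8 + (-1) = 7. arr[7] = 19.
Sum: 6 + 19 = 25.

25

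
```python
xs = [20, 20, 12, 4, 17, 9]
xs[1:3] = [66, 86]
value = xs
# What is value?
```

xs starts as [20, 20, 12, 4, 17, 9] (length 6). The slice xs[1:3] covers indices [1, 2] with values [20, 12]. Replacing that slice with [66, 86] (same length) produces [20, 66, 86, 4, 17, 9].

[20, 66, 86, 4, 17, 9]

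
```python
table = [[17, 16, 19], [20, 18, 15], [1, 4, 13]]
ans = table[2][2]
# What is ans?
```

table[2] = [1, 4, 13]. Taking column 2 of that row yields 13.

13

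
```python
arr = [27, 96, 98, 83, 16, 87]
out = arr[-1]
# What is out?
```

arr has length 6. Negative index -1 maps to positive index 6 + (-1) = 5. arr[5] = 87.

87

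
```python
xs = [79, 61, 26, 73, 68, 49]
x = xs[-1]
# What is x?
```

xs has length 6. Negative index -1 maps to positive index 6 + (-1) = 5. xs[5] = 49.

49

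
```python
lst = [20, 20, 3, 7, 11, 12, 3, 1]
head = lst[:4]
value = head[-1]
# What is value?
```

lst has length 8. The slice lst[:4] selects indices [0, 1, 2, 3] (0->20, 1->20, 2->3, 3->7), giving [20, 20, 3, 7]. So head = [20, 20, 3, 7]. Then head[-1] = 7.

7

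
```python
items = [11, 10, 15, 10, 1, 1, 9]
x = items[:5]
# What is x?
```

items has length 7. The slice items[:5] selects indices [0, 1, 2, 3, 4] (0->11, 1->10, 2->15, 3->10, 4->1), giving [11, 10, 15, 10, 1].

[11, 10, 15, 10, 1]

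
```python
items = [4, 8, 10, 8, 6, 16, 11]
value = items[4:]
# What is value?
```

items has length 7. The slice items[4:] selects indices [4, 5, 6] (4->6, 5->16, 6->11), giving [6, 16, 11].

[6, 16, 11]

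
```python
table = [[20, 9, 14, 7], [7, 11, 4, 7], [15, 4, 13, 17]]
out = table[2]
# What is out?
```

table has 3 rows. Row 2 is [15, 4, 13, 17].

[15, 4, 13, 17]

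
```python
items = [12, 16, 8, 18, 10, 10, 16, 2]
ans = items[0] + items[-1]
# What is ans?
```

items has length 8. items[0] = 12.
items has length 8. Negative index -1 maps to positive index 8 + (-1) = 7. items[7] = 2.
Sum: 12 + 2 = 14.

14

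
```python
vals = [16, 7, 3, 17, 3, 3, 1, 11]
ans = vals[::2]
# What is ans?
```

vals has length 8. The slice vals[::2] selects indices [0, 2, 4, 6] (0->16, 2->3, 4->3, 6->1), giving [16, 3, 3, 1].

[16, 3, 3, 1]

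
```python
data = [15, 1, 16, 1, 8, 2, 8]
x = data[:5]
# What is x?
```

data has length 7. The slice data[:5] selects indices [0, 1, 2, 3, 4] (0->15, 1->1, 2->16, 3->1, 4->8), giving [15, 1, 16, 1, 8].

[15, 1, 16, 1, 8]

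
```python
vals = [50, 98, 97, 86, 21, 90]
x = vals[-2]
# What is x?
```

vals has length 6. Negative index -2 maps to positive index 6 + (-2) = 4. vals[4] = 21.

21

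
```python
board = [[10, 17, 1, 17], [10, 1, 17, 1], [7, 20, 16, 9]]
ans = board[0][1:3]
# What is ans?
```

board[0] = [10, 17, 1, 17]. board[0] has length 4. The slice board[0][1:3] selects indices [1, 2] (1->17, 2->1), giving [17, 1].

[17, 1]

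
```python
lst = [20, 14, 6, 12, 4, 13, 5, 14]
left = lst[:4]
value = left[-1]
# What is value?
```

lst has length 8. The slice lst[:4] selects indices [0, 1, 2, 3] (0->20, 1->14, 2->6, 3->12), giving [20, 14, 6, 12]. So left = [20, 14, 6, 12]. Then left[-1] = 12.

12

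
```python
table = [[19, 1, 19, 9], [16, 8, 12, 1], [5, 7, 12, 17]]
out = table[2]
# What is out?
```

table has 3 rows. Row 2 is [5, 7, 12, 17].

[5, 7, 12, 17]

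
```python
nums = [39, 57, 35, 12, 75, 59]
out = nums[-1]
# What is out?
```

nums has length 6. Negative index -1 maps to positive index 6 + (-1) = 5. nums[5] = 59.

59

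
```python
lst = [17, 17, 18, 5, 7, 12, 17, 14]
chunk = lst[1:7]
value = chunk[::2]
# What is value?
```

lst has length 8. The slice lst[1:7] selects indices [1, 2, 3, 4, 5, 6] (1->17, 2->18, 3->5, 4->7, 5->12, 6->17), giving [17, 18, 5, 7, 12, 17]. So chunk = [17, 18, 5, 7, 12, 17]. chunk has length 6. The slice chunk[::2] selects indices [0, 2, 4] (0->17, 2->5, 4->12), giving [17, 5, 12].

[17, 5, 12]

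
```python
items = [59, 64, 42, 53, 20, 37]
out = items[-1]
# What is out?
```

items has length 6. Negative index -1 maps to positive index 6 + (-1) = 5. items[5] = 37.

37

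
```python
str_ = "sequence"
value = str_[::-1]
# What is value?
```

str_ has length 8. The slice str_[::-1] selects indices [7, 6, 5, 4, 3, 2, 1, 0] (7->'e', 6->'c', 5->'n', 4->'e', 3->'u', 2->'q', 1->'e', 0->'s'), giving 'ecneuqes'.

'ecneuqes'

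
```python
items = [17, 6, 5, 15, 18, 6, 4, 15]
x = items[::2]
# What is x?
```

items has length 8. The slice items[::2] selects indices [0, 2, 4, 6] (0->17, 2->5, 4->18, 6->4), giving [17, 5, 18, 4].

[17, 5, 18, 4]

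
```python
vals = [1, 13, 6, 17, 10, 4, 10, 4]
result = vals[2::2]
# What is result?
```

vals has length 8. The slice vals[2::2] selects indices [2, 4, 6] (2->6, 4->10, 6->10), giving [6, 10, 10].

[6, 10, 10]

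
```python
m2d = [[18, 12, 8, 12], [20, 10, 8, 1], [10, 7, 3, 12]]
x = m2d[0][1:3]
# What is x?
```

m2d[0] = [18, 12, 8, 12]. m2d[0] has length 4. The slice m2d[0][1:3] selects indices [1, 2] (1->12, 2->8), giving [12, 8].

[12, 8]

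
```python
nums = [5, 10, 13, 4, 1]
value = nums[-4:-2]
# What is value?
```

nums has length 5. The slice nums[-4:-2] selects indices [1, 2] (1->10, 2->13), giving [10, 13].

[10, 13]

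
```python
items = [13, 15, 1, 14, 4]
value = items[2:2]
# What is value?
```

items has length 5. The slice items[2:2] resolves to an empty index range, so the result is [].

[]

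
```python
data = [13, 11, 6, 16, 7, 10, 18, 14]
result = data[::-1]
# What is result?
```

data has length 8. The slice data[::-1] selects indices [7, 6, 5, 4, 3, 2, 1, 0] (7->14, 6->18, 5->10, 4->7, 3->16, 2->6, 1->11, 0->13), giving [14, 18, 10, 7, 16, 6, 11, 13].

[14, 18, 10, 7, 16, 6, 11, 13]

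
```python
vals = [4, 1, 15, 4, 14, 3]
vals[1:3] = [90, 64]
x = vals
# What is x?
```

vals starts as [4, 1, 15, 4, 14, 3] (length 6). The slice vals[1:3] covers indices [1, 2] with values [1, 15]. Replacing that slice with [90, 64] (same length) produces [4, 90, 64, 4, 14, 3].

[4, 90, 64, 4, 14, 3]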